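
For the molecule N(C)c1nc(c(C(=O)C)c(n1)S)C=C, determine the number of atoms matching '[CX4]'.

2

The query [CX4] means: C with X4: aliphatic carbon with exactly 4 total connections (bonds + H).
Check the 14 heavy atoms by environment: 2× n (aromatic, X2) → no; 4× c (aromatic, X3) → no; 1× N (X3) → no; 2× C (X4) → match; 3× C (X3) → no; 1× S (X2) → no; 1× O (X1) → no.
That gives 2 matching atoms.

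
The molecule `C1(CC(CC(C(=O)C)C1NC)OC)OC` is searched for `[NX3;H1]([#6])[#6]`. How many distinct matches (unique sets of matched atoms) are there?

1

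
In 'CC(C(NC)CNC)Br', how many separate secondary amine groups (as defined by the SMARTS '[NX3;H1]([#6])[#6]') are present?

[NX3;H1]([#6])[#6] is the SMARTS for a secondary amine: a trivalent nitrogen with one H, bonded to two carbons.
The molecule carries 2 separate instances of an N-methylamino group (-NHCH3) meeting every constraint; each maps to a distinct set of atoms, giving 2 matches.

2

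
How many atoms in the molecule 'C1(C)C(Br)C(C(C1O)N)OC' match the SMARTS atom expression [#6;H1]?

5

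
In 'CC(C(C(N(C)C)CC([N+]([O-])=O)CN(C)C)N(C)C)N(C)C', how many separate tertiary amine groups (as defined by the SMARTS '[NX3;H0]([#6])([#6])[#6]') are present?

4

[NX3;H0]([#6])([#6])[#6] is the SMARTS for a tertiary amine: a trivalent nitrogen with no H, bonded to three carbons.
The molecule carries 4 separate instances of a dimethylamino group (-N(CH3)2) meeting every constraint; each maps to a distinct set of atoms, giving 4 matches.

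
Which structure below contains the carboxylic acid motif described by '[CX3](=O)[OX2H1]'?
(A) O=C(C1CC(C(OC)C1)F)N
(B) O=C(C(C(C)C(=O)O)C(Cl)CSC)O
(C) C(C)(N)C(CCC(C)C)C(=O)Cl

[CX3](=O)[OX2H1] describes an sp2 carbon double-bonded to O and single-bonded to an -OH oxygen (a carboxylic acid).
(A) has a primary amide (-C(=O)NH2) but the carbonyl is bonded to N, not to an -OH oxygen.
(B) contains a carboxylic acid group (-C(=O)OH), which satisfies every atom and bond constraint.
(C) has an acyl chloride (-C(=O)Cl) but the carbonyl is bonded to Cl, not to an -OH oxygen.
So the answer is (B).

B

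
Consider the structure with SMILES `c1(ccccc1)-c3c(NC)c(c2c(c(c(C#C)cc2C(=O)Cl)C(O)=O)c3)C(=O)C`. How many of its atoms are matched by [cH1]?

7

The query [cH1] means: aromatic carbon bearing exactly one hydrogen.
Check the 29 heavy atoms by environment: 9× c (aromatic, H0) → no; 7× c (aromatic, H1) → match; 4× C (H0) → no; 3× O (H0) → no; 1× Cl (H0) → no; 1× N (H1) → no; 2× C (H3) → no; 1× O (H1) → no; 1× C (H1) → no.
That gives 7 matching atoms.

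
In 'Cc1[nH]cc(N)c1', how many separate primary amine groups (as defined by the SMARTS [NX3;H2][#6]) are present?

1

[NX3;H2][#6] is the SMARTS for a primary amine: a trivalent nitrogen with two H attached to carbon.
Exactly one fragment in the molecule meets all constraints, giving 1 match.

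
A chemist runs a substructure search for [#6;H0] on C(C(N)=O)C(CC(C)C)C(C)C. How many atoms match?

The query [#6;H0] means: any carbon with no attached hydrogen.
Check the 12 heavy atoms by environment: 2× C (H2) → no; 3× C (H1) → no; 4× C (H3) → no; 1× C (H0) → match; 1× O (H0) → no; 1× N (H2) → no.
That gives 1 matching atom.

1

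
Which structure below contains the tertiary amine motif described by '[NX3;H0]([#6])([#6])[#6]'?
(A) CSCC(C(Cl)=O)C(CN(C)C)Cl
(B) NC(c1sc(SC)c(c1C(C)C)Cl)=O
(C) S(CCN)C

A

[NX3;H0]([#6])([#6])[#6] describes a trivalent nitrogen with no H, bonded to three carbons (a tertiary amine).
(A) contains a dimethylamino group (-N(CH3)2), which satisfies every atom and bond constraint.
(B) has a primary amide (-C(=O)NH2) but the amide nitrogen has H2 and only one carbon neighbour.
(C) has a primary amino group (-NH2) but the nitrogen has H2, not H0 with three carbons.
So the answer is (A).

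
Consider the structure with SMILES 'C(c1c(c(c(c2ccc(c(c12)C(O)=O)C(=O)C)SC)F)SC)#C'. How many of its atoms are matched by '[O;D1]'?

The query [O;D1] means: aliphatic oxygen bonded to exactly one heavy atom.
Check the 23 heavy atoms by environment: 8× c (aromatic, D3) → no; 2× c (aromatic, D2) → no; 2× S (D2) → no; 4× C (D1) → no; 1× F (D1) → no; 2× C (D3) → no; 3× O (D1) → match; 1× C (D2) → no.
That gives 3 matching atoms.

3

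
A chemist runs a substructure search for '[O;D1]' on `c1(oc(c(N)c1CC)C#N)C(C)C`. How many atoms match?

0

The query [O;D1] means: aliphatic oxygen bonded to exactly one heavy atom.
Check the 13 heavy atoms by environment: 1× o (aromatic, D2) → no; 4× c (aromatic, D3) → no; 2× N (D1) → no; 2× C (D2) → no; 3× C (D1) → no; 1× C (D3) → no.
No environment satisfies the query, so 0 matching atoms.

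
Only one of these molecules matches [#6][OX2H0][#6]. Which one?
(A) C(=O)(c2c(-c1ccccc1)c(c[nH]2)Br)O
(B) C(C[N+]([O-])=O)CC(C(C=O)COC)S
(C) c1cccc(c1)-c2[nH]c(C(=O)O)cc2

[#6][OX2H0][#6] describes an aliphatic oxygen bridging two carbons with no H on the oxygen (an ether).
(A) has a carboxylic acid group (-C(=O)OH) but the -OH oxygen has H1; the =O is OX1, not OX2.
(B) contains a methoxy ether (-OCH3), which satisfies every atom and bond constraint.
(C) has a carboxylic acid group (-C(=O)OH) but the -OH oxygen has H1; the =O is OX1, not OX2.
So the answer is (B).

B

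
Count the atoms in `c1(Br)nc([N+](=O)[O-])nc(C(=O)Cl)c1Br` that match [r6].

6

The query [r6] means: r6 matches atoms in a six-membered ring.
Check the 14 heavy atoms by environment: 2× n (aromatic, in 6-ring) → match; 4× c (aromatic, in 6-ring) → match; 2× Br (acyclic) → no; 1× N (charge +1, acyclic) → no; 1× O (charge -1, acyclic) → no; 2× O (acyclic) → no; 1× C (acyclic) → no; 1× Cl (acyclic) → no.
Summing the matching environments: 2 + 4 = 6 matching atoms.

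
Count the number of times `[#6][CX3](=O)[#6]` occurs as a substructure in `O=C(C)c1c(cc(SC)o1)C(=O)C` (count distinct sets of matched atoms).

2

[#6][CX3](=O)[#6] is the SMARTS for a ketone: a carbonyl carbon (no H) flanked by two carbons.
The molecule carries 2 separate instances of an acetyl/ketone group (-C(=O)CH3) meeting every constraint; each maps to a distinct set of atoms, giving 2 matches.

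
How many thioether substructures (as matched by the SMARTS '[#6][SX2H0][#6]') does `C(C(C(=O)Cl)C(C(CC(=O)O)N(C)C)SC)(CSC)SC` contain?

[#6][SX2H0][#6] is the SMARTS for a thioether: an aliphatic sulfur bridging two carbons with no H on the sulfur.
The molecule carries 3 separate instances of a methylthio ether (-SCH3) meeting every constraint; each maps to a distinct set of atoms, giving 3 matches.

3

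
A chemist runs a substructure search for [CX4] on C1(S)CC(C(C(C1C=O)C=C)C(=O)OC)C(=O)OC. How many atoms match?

Check the 19 heavy atoms by environment: 8× C (X4) → match; 5× C (X3) → no; 3× O (X1) → no; 2× O (X2) → no; 1× S (X2) → no.
That gives 8 matching atoms.

8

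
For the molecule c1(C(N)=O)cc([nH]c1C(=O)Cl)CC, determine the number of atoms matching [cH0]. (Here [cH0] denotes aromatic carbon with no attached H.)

The query [cH0] means: aromatic carbon with no attached hydrogen (substituted or ring-fusion).
Check the 13 heavy atoms by environment: 1× n (aromatic, H1) → no; 3× c (aromatic, H0) → match; 1× c (aromatic, H1) → no; 2× C (H0) → no; 2× O (H0) → no; 1× Cl (H0) → no; 1× N (H2) → no; 1× C (H2) → no; 1× C (H3) → no.
That gives 3 matching atoms.

3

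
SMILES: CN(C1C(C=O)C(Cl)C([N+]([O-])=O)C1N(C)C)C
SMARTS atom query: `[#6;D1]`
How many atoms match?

4

The query [#6;D1] means: carbon bonded to exactly one heavy atom.
Check the 17 heavy atoms by environment: 5× C (D3) → no; 1× N (charge +1, D3) → no; 1× O (charge -1, D1) → no; 2× O (D1) → no; 1× Cl (D1) → no; 2× N (D3) → no; 4× C (D1) → match; 1× C (D2) → no.
That gives 4 matching atoms.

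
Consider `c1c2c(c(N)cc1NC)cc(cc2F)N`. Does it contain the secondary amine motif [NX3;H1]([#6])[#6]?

The pattern [NX3;H1]([#6])[#6] describes a trivalent nitrogen with one H, bonded to two carbons — a secondary amine.
The molecule carries an N-methylamino group (-NHCH3), whose atoms satisfy every constraint of the query, so the pattern matches.

Yes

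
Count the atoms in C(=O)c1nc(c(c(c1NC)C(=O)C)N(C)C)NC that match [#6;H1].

1

Check the 18 heavy atoms by environment: 1× n (aromatic, H0) → no; 5× c (aromatic, H0) → no; 2× N (H1) → no; 5× C (H3) → no; 1× C (H1) → match; 2× O (H0) → no; 1× N (H0) → no; 1× C (H0) → no.
That gives 1 matching atom.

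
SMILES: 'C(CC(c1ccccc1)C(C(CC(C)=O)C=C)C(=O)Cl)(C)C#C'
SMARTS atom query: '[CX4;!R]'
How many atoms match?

The query [CX4;!R] means: aliphatic carbon with four total connections, not in a ring.
Check the 23 heavy atoms by environment: 8× C (X4, acyclic) → match; 2× C (X2, acyclic) → no; 4× C (X3, acyclic) → no; 6× c (aromatic, X3, in 6-ring) → no; 2× O (X1, acyclic) → no; 1× Cl (X1, acyclic) → no.
That gives 8 matching atoms.

8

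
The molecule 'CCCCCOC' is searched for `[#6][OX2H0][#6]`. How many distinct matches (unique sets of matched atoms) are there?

[#6][OX2H0][#6] is the SMARTS for an ether: an aliphatic oxygen bridging two carbons with no H on the oxygen.
Exactly one fragment in the molecule meets all constraints, giving 1 match.

1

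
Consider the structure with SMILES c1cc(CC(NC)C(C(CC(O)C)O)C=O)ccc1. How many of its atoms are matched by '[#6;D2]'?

8

The query [#6;D2] means: any carbon bonded to exactly two heavy atoms.
Check the 19 heavy atoms by environment: 2× C (D1) → no; 4× C (D3) → no; 3× C (D2) → match; 3× O (D1) → no; 1× N (D2) → no; 1× c (aromatic, D3) → no; 5× c (aromatic, D2) → match.
Summing the matching environments: 3 + 5 = 8 matching atoms.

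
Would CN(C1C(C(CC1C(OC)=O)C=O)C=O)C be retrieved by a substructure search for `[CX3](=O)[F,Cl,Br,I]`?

No

The pattern [CX3](=O)[F,Cl,Br,I] describes a carbonyl carbon bonded to a halogen — an acyl halide.
The closest candidate here is a methyl-ester group (-C(=O)OCH3), but the carbonyl is bonded to -O-C, not to a halogen. No other fragment satisfies the full query, so there is no match.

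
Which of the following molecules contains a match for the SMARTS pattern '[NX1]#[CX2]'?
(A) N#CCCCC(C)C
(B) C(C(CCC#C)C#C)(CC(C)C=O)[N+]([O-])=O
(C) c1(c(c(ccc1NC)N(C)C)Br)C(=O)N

[NX1]#[CX2] describes a nitrogen triple-bonded to a two-connected carbon (a nitrile).
(A) contains a nitrile (-C#N), which satisfies every atom and bond constraint.
(B) has a nitro group (-[N+](=O)[O-]) but there is no C#N triple bond.
(C) has a primary amide (-C(=O)NH2) but the nitrogen is NX3, not NX1.
So the answer is (A).

A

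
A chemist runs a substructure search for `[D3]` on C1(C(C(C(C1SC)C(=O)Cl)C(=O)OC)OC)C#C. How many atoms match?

The query [D3] means: atom with exactly three heavy-atom neighbours.
Check the 18 heavy atoms by environment: 7× C (D3) → match; 2× O (D2) → no; 4× C (D1) → no; 2× O (D1) → no; 1× Cl (D1) → no; 1× S (D2) → no; 1× C (D2) → no.
That gives 7 matching atoms.

7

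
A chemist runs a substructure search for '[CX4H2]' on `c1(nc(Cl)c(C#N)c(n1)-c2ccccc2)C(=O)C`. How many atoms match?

The query [CX4H2] means: sp3 carbon (X4) with exactly two hydrogens.
Check the 18 heavy atoms by environment: 2× n (aromatic, H0, X2) → no; 5× c (aromatic, H0, X3) → no; 1× C (H0, X3) → no; 1× O (H0, X1) → no; 1× C (H3, X4) → no; 5× c (aromatic, H1, X3) → no; 1× C (H0, X2) → no; 1× N (H0, X1) → no; 1× Cl (H0, X1) → no.
No environment satisfies the query, so 0 matching atoms.

0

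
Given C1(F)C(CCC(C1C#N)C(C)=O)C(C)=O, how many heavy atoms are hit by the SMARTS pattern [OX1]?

The query [OX1] means: aliphatic oxygen with one total connection — typically a carbonyl =O or an oxide.
Check the 15 heavy atoms by environment: 8× C (X4) → no; 2× C (X3) → no; 2× O (X1) → match; 1× F (X1) → no; 1× C (X2) → no; 1× N (X1) → no.
That gives 2 matching atoms.

2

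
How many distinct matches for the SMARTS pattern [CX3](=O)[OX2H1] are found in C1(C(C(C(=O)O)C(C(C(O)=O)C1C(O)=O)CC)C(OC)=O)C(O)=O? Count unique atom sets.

4

[CX3](=O)[OX2H1] is the SMARTS for a carboxylic acid: an sp2 carbon double-bonded to O and single-bonded to an -OH oxygen.
The molecule carries 4 separate instances of a carboxylic acid group (-C(=O)OH) meeting every constraint; each maps to a distinct set of atoms, giving 4 matches.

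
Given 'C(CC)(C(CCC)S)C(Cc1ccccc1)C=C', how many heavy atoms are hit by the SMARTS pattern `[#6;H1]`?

9

The query [#6;H1] means: any carbon bearing exactly one hydrogen.
Check the 18 heavy atoms by environment: 5× C (H2) → no; 4× C (H1) → match; 2× C (H3) → no; 1× S (H1) → no; 1× c (aromatic, H0) → no; 5× c (aromatic, H1) → match.
Summing the matching environments: 4 + 5 = 9 matching atoms.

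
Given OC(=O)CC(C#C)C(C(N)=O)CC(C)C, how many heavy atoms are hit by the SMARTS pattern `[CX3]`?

The query [CX3] means: C with X3: aliphatic carbon with exactly 3 total connections.
Check the 15 heavy atoms by environment: 7× C (X4) → no; 2× C (X3) → match; 2× O (X1) → no; 1× N (X3) → no; 2× C (X2) → no; 1× O (X2) → no.
That gives 2 matching atoms.

2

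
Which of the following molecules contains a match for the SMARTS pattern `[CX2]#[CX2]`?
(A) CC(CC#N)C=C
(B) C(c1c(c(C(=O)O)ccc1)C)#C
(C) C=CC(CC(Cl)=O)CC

[CX2]#[CX2] describes a carbon-carbon triple bond (an alkyne).
(A) has a vinyl group (-CH=CH2) but the C=C is a double bond; both carbons are CX3, not CX2.
(B) contains an ethynyl group (-C#CH), which satisfies every atom and bond constraint.
(C) has a vinyl group (-CH=CH2) but the C=C is a double bond; both carbons are CX3, not CX2.
So the answer is (B).

B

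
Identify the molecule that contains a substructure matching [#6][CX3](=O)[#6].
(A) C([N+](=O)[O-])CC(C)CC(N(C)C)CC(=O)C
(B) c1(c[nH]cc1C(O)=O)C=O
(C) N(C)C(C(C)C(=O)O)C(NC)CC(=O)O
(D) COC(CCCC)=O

[#6][CX3](=O)[#6] describes a carbonyl carbon (no H) flanked by two carbons (a ketone).
(A) contains an acetyl/ketone group (-C(=O)CH3), which satisfies every atom and bond constraint.
(B) has an aldehyde (-CHO) but the carbonyl carbon has H1, so it is not flanked by two carbons.
(C) has a carboxylic acid group (-C(=O)OH) but one neighbour of the carbonyl carbon is O, not C.
(D) has a methyl-ester group (-C(=O)OCH3) but one neighbour of the carbonyl carbon is O, not C.
So the answer is (A).

A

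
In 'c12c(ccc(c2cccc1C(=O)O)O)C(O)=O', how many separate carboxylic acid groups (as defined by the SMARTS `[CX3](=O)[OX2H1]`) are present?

2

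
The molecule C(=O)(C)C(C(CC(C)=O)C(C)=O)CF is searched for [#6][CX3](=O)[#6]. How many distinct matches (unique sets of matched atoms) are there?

[#6][CX3](=O)[#6] is the SMARTS for a ketone: a carbonyl carbon (no H) flanked by two carbons.
The molecule carries 3 separate instances of an acetyl/ketone group (-C(=O)CH3) meeting every constraint; each maps to a distinct set of atoms, giving 3 matches.

3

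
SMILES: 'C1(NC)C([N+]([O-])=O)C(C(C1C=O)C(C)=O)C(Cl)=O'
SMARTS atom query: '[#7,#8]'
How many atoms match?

7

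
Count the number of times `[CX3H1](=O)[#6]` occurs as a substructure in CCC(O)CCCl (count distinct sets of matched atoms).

0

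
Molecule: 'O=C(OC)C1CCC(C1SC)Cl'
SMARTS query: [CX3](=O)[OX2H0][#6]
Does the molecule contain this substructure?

The pattern [CX3](=O)[OX2H0][#6] describes a carbonyl carbon bonded to an oxygen that is itself bonded to carbon (no H on that O) — an ester.
The molecule carries a methyl-ester group (-C(=O)OCH3), whose atoms satisfy every constraint of the query, so the pattern matches.

Yes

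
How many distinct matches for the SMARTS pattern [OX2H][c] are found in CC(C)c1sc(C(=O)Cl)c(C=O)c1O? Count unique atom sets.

1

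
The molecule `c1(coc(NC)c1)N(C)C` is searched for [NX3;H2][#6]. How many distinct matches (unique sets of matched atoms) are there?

[NX3;H2][#6] is the SMARTS for a primary amine: a trivalent nitrogen with two H attached to carbon.
The molecule has a dimethylamino group (-N(CH3)2), but the nitrogen has H0, not H2; nothing else fits, so there are 0 matches.

0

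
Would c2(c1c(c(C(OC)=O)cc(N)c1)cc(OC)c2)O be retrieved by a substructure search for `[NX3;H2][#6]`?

The pattern [NX3;H2][#6] describes a trivalent nitrogen with two H attached to carbon — a primary amine.
The molecule carries a primary amino group (-NH2), whose atoms satisfy every constraint of the query, so the pattern matches.

Yes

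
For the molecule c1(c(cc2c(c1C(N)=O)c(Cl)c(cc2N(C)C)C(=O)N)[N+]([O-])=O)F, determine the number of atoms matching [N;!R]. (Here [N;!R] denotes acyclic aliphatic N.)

Check the 24 heavy atoms by environment: 10× c (aromatic, in 6-ring) → no; 4× C (acyclic) → no; 3× O (acyclic) → no; 3× N (acyclic) → match; 1× Cl (acyclic) → no; 1× N (charge +1, acyclic) → match; 1× O (charge -1, acyclic) → no; 1× F (acyclic) → no.
Summing the matching environments: 3 + 1 = 4 matching atoms.

4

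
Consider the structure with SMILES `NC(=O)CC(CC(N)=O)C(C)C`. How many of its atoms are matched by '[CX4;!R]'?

6

The query [CX4;!R] means: aliphatic carbon with four total connections, not in a ring.
Check the 12 heavy atoms by environment: 6× C (X4, acyclic) → match; 2× C (X3, acyclic) → no; 2× O (X1, acyclic) → no; 2× N (X3, acyclic) → no.
That gives 6 matching atoms.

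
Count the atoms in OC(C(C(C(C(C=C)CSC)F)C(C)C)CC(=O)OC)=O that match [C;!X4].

The query [C;!X4] means: aliphatic carbon that does not have four total connections.
Check the 21 heavy atoms by environment: 11× C (X4) → no; 1× F (X1) → no; 1× S (X2) → no; 4× C (X3) → match; 2× O (X1) → no; 2× O (X2) → no.
That gives 4 matching atoms.

4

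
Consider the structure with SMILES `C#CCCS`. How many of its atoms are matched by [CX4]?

2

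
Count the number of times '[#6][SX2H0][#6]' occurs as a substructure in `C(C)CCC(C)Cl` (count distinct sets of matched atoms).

0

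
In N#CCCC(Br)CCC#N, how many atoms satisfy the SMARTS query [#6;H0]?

2

The query [#6;H0] means: any carbon with no attached hydrogen.
Check the 10 heavy atoms by environment: 4× C (H2) → no; 1× C (H1) → no; 2× C (H0) → match; 2× N (H0) → no; 1× Br (H0) → no.
That gives 2 matching atoms.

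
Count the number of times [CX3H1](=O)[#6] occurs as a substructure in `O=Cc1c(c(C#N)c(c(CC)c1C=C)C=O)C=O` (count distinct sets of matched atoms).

[CX3H1](=O)[#6] is the SMARTS for an aldehyde: an sp2 carbon with one H, double-bonded to O and single-bonded to carbon.
The molecule carries 3 separate instances of an aldehyde (-CHO) meeting every constraint; each maps to a distinct set of atoms, giving 3 matches.

3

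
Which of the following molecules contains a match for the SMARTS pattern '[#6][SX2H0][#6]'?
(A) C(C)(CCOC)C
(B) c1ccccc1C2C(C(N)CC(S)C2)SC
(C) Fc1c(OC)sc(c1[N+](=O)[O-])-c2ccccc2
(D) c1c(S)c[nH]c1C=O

B

[#6][SX2H0][#6] describes an aliphatic sulfur bridging two carbons with no H on the sulfur (a thioether).
(A) has a methoxy ether (-OCH3) but the bridging atom is O, not S.
(B) contains a methylthio ether (-SCH3), which satisfies every atom and bond constraint.
(C) has a methoxy ether (-OCH3) but the bridging atom is O, not S.
(D) has a thiol (-SH) but the sulfur has H1, not H0 bridging two carbons.
So the answer is (B).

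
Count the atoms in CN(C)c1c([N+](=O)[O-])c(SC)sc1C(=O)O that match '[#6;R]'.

The query [#6;R] means: carbon that is part of a ring.
Check the 16 heavy atoms by environment: 1× s (aromatic, in 5-ring) → no; 4× c (aromatic, in 5-ring) → match; 1× S (acyclic) → no; 4× C (acyclic) → no; 1× N (acyclic) → no; 1× N (charge +1, acyclic) → no; 1× O (charge -1, acyclic) → no; 3× O (acyclic) → no.
That gives 4 matching atoms.

4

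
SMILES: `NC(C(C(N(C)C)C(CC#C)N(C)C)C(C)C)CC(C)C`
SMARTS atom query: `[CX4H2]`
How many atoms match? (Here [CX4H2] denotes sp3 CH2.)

2

The query [CX4H2] means: sp3 carbon (X4) with exactly two hydrogens.
Check the 21 heavy atoms by environment: 2× C (H2, X4) → match; 6× C (H1, X4) → no; 1× C (H0, X2) → no; 1× C (H1, X2) → no; 2× N (H0, X3) → no; 8× C (H3, X4) → no; 1× N (H2, X3) → no.
That gives 2 matching atoms.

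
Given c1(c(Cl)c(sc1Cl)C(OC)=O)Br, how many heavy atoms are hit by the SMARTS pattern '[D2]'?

Check the 12 heavy atoms by environment: 1× s (aromatic, D2) → match; 4× c (aromatic, D3) → no; 2× Cl (D1) → no; 1× C (D3) → no; 1× O (D1) → no; 1× O (D2) → match; 1× C (D1) → no; 1× Br (D1) → no.
Summing the matching environments: 1 + 1 = 2 matching atoms.

2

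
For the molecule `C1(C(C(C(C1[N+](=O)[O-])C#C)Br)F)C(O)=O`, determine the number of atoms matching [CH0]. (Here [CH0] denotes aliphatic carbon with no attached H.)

2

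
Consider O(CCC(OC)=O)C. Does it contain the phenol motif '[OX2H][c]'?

No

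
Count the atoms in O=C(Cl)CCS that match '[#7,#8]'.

1

Check the 6 heavy atoms by environment: 3× C → no; 1× O → match; 1× Cl → no; 1× S → no.
That gives 1 matching atom.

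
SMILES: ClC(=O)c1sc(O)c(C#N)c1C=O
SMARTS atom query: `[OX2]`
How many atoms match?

Check the 13 heavy atoms by environment: 1× s (aromatic, X2) → no; 4× c (aromatic, X3) → no; 2× C (X3) → no; 2× O (X1) → no; 1× Cl (X1) → no; 1× C (X2) → no; 1× N (X1) → no; 1× O (X2) → match.
That gives 1 matching atom.

1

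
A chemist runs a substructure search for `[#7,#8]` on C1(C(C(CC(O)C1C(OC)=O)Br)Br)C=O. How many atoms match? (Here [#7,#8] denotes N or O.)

4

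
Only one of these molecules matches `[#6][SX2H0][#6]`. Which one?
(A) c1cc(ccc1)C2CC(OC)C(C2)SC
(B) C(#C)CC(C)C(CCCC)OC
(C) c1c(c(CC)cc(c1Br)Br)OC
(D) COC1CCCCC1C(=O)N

A

[#6][SX2H0][#6] describes an aliphatic sulfur bridging two carbons with no H on the sulfur (a thioether).
(A) contains a methylthio ether (-SCH3), which satisfies every atom and bond constraint.
(B) has a methoxy ether (-OCH3) but the bridging atom is O, not S.
(C) has a methoxy ether (-OCH3) but the bridging atom is O, not S.
(D) has a methoxy ether (-OCH3) but the bridging atom is O, not S.
So the answer is (A).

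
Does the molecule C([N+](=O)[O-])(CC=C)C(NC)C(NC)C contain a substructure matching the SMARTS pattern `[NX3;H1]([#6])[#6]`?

Yes

The pattern [NX3;H1]([#6])[#6] describes a trivalent nitrogen with one H, bonded to two carbons — a secondary amine.
The molecule carries an N-methylamino group (-NHCH3), whose atoms satisfy every constraint of the query, so the pattern matches.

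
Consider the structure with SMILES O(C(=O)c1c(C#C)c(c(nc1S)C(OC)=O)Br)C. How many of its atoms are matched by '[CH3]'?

2

The query [CH3] means: aliphatic carbon with exactly three hydrogens.
Check the 18 heavy atoms by environment: 1× n (aromatic, H0) → no; 5× c (aromatic, H0) → no; 1× Br (H0) → no; 3× C (H0) → no; 4× O (H0) → no; 2× C (H3) → match; 1× C (H1) → no; 1× S (H1) → no.
That gives 2 matching atoms.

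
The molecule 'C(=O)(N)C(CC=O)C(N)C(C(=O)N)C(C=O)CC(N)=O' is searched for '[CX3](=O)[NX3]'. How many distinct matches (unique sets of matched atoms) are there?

3

[CX3](=O)[NX3] is the SMARTS for an amide: a carbonyl carbon bonded to a trivalent nitrogen.
The molecule carries 3 separate instances of a primary amide (-C(=O)NH2) meeting every constraint; each maps to a distinct set of atoms, giving 3 matches.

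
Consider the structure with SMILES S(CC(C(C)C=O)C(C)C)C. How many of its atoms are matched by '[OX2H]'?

Check the 11 heavy atoms by environment: 1× C (H2, X4) → no; 3× C (H1, X4) → no; 4× C (H3, X4) → no; 1× C (H1, X3) → no; 1× O (H0, X1) → no; 1× S (H0, X2) → no.
No environment satisfies the query, so 0 matching atoms.

0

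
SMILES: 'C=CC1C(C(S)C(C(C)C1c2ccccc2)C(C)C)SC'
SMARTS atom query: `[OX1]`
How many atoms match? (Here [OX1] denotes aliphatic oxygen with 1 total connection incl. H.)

The query [OX1] means: aliphatic oxygen with one total connection — typically a carbonyl =O or an oxide.
Check the 21 heavy atoms by environment: 11× C (X4) → no; 2× S (X2) → no; 2× C (X3) → no; 6× c (aromatic, X3) → no.
No environment satisfies the query, so 0 matching atoms.

0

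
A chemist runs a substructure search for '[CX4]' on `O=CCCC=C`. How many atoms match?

2

The query [CX4] means: C with X4: aliphatic carbon with exactly 4 total connections (bonds + H).
Check the 6 heavy atoms by environment: 2× C (X4) → match; 3× C (X3) → no; 1× O (X1) → no.
That gives 2 matching atoms.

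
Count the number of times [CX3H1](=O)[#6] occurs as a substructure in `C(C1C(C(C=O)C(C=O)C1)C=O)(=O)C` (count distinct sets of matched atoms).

[CX3H1](=O)[#6] is the SMARTS for an aldehyde: an sp2 carbon with one H, double-bonded to O and single-bonded to carbon.
The molecule carries 3 separate instances of an aldehyde (-CHO) meeting every constraint; each maps to a distinct set of atoms, giving 3 matches.

3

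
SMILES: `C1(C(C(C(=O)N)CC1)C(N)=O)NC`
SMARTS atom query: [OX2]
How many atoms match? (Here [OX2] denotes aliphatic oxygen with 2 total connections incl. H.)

0

The query [OX2] means: aliphatic oxygen with two total connections — ether, hydroxyl, or ester single-bond O.
Check the 13 heavy atoms by environment: 6× C (X4) → no; 2× C (X3) → no; 2× O (X1) → no; 3× N (X3) → no.
No environment satisfies the query, so 0 matching atoms.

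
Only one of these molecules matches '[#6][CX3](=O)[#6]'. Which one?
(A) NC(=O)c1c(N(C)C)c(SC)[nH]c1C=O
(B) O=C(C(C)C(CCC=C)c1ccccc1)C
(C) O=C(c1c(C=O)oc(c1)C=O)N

[#6][CX3](=O)[#6] describes a carbonyl carbon (no H) flanked by two carbons (a ketone).
(A) has a primary amide (-C(=O)NH2) but one neighbour of the carbonyl carbon is N, not C.
(B) contains an acetyl/ketone group (-C(=O)CH3), which satisfies every atom and bond constraint.
(C) has a primary amide (-C(=O)NH2) but one neighbour of the carbonyl carbon is N, not C.
So the answer is (B).

B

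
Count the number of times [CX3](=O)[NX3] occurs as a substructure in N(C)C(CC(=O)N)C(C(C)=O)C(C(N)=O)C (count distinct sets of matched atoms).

[CX3](=O)[NX3] is the SMARTS for an amide: a carbonyl carbon bonded to a trivalent nitrogen.
The molecule carries 2 separate instances of a primary amide (-C(=O)NH2) meeting every constraint; each maps to a distinct set of atoms, giving 2 matches.

2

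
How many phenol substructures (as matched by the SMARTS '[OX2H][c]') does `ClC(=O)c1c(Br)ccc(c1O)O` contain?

2

[OX2H][c] is the SMARTS for a phenol: a hydroxyl oxygen attached to an aromatic carbon.
The molecule carries 2 separate instances of a hydroxyl group (-OH) meeting every constraint; each maps to a distinct set of atoms, giving 2 matches.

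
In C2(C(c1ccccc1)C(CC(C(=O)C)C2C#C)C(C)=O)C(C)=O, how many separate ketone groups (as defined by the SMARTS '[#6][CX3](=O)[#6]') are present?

[#6][CX3](=O)[#6] is the SMARTS for a ketone: a carbonyl carbon (no H) flanked by two carbons.
The molecule carries 3 separate instances of an acetyl/ketone group (-C(=O)CH3) meeting every constraint; each maps to a distinct set of atoms, giving 3 matches.

3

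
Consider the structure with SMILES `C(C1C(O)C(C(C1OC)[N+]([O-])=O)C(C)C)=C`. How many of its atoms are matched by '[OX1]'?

The query [OX1] means: aliphatic oxygen with one total connection — typically a carbonyl =O or an oxide.
Check the 16 heavy atoms by environment: 9× C (X4) → no; 1× N (charge +1, X3) → no; 1× O (charge -1, X1) → match; 1× O (X1) → match; 2× O (X2) → no; 2× C (X3) → no.
Summing the matching environments: 1 + 1 = 2 matching atoms.

2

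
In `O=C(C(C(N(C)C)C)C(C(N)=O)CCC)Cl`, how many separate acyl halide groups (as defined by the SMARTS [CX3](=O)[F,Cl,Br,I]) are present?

1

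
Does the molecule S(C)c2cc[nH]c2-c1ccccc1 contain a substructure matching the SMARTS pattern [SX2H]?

No

The pattern [SX2H] describes an aliphatic sulfur with two connections, one being H — a thiol.
The closest candidate here is a methylthio ether (-SCH3), but the sulfur has H0 (bonded to two carbons), not H1. No other fragment satisfies the full query, so there is no match.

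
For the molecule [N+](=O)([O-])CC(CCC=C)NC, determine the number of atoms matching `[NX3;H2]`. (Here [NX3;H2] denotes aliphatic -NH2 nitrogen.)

The query [NX3;H2] means: aliphatic N with 3 total connections, two of them H — an -NH2 nitrogen (amine or amide).
Check the 11 heavy atoms by environment: 3× C (H2, X4) → no; 1× C (H1, X4) → no; 1× N (H1, X3) → no; 1× C (H3, X4) → no; 1× C (H1, X3) → no; 1× C (H2, X3) → no; 1× N (charge +1, H0, X3) → no; 1× O (charge -1, H0, X1) → no; 1× O (H0, X1) → no.
No environment satisfies the query, so 0 matching atoms.

0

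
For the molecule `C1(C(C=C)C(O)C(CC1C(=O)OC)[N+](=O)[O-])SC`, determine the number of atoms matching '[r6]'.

6

The query [r6] means: r6 matches atoms in a six-membered ring.
Check the 18 heavy atoms by environment: 6× C (in 6-ring) → match; 5× C (acyclic) → no; 4× O (acyclic) → no; 1× S (acyclic) → no; 1× N (charge +1, acyclic) → no; 1× O (charge -1, acyclic) → no.
That gives 6 matching atoms.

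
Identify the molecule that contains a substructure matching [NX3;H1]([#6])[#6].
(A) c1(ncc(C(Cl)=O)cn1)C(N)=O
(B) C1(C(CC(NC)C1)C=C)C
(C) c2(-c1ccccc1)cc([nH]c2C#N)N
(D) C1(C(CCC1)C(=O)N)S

B

[NX3;H1]([#6])[#6] describes a trivalent nitrogen with one H, bonded to two carbons (a secondary amine).
(A) has a primary amide (-C(=O)NH2) but the -C(=O)NH2 nitrogen has H2, not H1.
(B) contains an N-methylamino group (-NHCH3), which satisfies every atom and bond constraint.
(C) has a primary amino group (-NH2) but the nitrogen has H2 and only one carbon neighbour.
(D) has a primary amide (-C(=O)NH2) but the -C(=O)NH2 nitrogen has H2, not H1.
So the answer is (B).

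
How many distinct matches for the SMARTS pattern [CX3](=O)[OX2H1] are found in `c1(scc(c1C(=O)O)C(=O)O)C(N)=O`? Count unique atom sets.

2

[CX3](=O)[OX2H1] is the SMARTS for a carboxylic acid: an sp2 carbon double-bonded to O and single-bonded to an -OH oxygen.
The molecule carries 2 separate instances of a carboxylic acid group (-C(=O)OH) meeting every constraint; each maps to a distinct set of atoms, giving 2 matches.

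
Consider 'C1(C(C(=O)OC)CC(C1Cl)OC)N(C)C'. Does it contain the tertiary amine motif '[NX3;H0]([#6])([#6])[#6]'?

Yes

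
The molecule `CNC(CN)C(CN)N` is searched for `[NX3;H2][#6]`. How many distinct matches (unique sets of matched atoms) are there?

[NX3;H2][#6] is the SMARTS for a primary amine: a trivalent nitrogen with two H attached to carbon.
The molecule carries 3 separate instances of a primary amino group (-NH2) meeting every constraint; each maps to a distinct set of atoms, giving 3 matches.

3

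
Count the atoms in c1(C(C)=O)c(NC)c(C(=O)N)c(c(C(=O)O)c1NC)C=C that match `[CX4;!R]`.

Check the 21 heavy atoms by environment: 6× c (aromatic, X3, in 6-ring) → no; 5× C (X3, acyclic) → no; 3× O (X1, acyclic) → no; 3× C (X4, acyclic) → match; 3× N (X3, acyclic) → no; 1× O (X2, acyclic) → no.
That gives 3 matching atoms.

3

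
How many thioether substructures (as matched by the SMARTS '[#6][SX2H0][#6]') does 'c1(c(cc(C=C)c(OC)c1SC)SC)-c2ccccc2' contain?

2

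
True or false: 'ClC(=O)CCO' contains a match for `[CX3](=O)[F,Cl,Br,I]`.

True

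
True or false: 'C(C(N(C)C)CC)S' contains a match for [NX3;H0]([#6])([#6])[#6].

True

The pattern [NX3;H0]([#6])([#6])[#6] describes a trivalent nitrogen with no H, bonded to three carbons — a tertiary amine.
The molecule carries a dimethylamino group (-N(CH3)2), whose atoms satisfy every constraint of the query, so the pattern matches.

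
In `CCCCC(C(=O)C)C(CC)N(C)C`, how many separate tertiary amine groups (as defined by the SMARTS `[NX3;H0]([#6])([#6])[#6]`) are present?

[NX3;H0]([#6])([#6])[#6] is the SMARTS for a tertiary amine: a trivalent nitrogen with no H, bonded to three carbons.
Exactly one fragment in the molecule meets all constraints, giving 1 match.

1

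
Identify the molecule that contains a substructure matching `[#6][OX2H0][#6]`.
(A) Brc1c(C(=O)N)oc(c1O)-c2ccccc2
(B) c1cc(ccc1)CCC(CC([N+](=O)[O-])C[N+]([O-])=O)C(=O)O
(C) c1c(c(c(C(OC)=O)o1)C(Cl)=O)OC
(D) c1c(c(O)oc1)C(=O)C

[#6][OX2H0][#6] describes an aliphatic oxygen bridging two carbons with no H on the oxygen (an ether).
(A) has a hydroxyl group (-OH) but the oxygen has H1, not H0 bridging two carbons.
(B) has a carboxylic acid group (-C(=O)OH) but the -OH oxygen has H1; the =O is OX1, not OX2.
(C) contains a methoxy ether (-OCH3), which satisfies every atom and bond constraint.
(D) has a hydroxyl group (-OH) but the oxygen has H1, not H0 bridging two carbons.
So the answer is (C).

C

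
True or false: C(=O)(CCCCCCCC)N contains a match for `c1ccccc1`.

The pattern c1ccccc1 describes six aromatic carbons in a ring — a benzene ring.
The closest candidate here is a methyl group (-CH3), but no six-membered all-carbon aromatic ring is present. No other fragment satisfies the full query, so there is no match.

False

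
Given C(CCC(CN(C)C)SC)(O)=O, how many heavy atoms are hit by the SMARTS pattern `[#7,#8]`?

Check the 12 heavy atoms by environment: 8× C → no; 1× S → no; 1× N → match; 2× O → match.
Summing the matching environments: 1 + 2 = 3 matching atoms.

3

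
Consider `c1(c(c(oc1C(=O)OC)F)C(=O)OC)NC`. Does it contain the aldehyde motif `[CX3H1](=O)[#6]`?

The pattern [CX3H1](=O)[#6] describes an sp2 carbon with one H, double-bonded to O and single-bonded to carbon — an aldehyde.
The closest candidate here is a methyl-ester group (-C(=O)OCH3), but the carbonyl carbon has H0, not H1. No other fragment satisfies the full query, so there is no match.

No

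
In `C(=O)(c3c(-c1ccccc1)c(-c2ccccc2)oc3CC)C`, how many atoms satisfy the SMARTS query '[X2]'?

The query [X2] means: any atom with exactly two total connections (bonds + H).
Check the 22 heavy atoms by environment: 1× o (aromatic, X2) → match; 16× c (aromatic, X3) → no; 3× C (X4) → no; 1× C (X3) → no; 1× O (X1) → no.
That gives 1 matching atom.

1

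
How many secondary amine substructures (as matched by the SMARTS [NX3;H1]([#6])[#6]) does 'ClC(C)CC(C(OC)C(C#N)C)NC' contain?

1

[NX3;H1]([#6])[#6] is the SMARTS for a secondary amine: a trivalent nitrogen with one H, bonded to two carbons.
Exactly one fragment in the molecule meets all constraints, giving 1 match.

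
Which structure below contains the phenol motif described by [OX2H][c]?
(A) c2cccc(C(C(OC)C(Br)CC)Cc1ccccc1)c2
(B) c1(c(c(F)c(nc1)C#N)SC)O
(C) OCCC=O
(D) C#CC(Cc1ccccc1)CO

B

[OX2H][c] describes a hydroxyl oxygen attached to an aromatic carbon (a phenol).
(A) has a methoxy ether (-OCH3) but the oxygen has H0, not H1.
(B) contains a hydroxyl group (-OH), which satisfies every atom and bond constraint.
(C) has a hydroxyl group (-OH) but the -OH is on an aliphatic carbon, not an aromatic c.
(D) has a hydroxyl group (-OH) but the -OH is on an aliphatic carbon, not an aromatic c.
So the answer is (B).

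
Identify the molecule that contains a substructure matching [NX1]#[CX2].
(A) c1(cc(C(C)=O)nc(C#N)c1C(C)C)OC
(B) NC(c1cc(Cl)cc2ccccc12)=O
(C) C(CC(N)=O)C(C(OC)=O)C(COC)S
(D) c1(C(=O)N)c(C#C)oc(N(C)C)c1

[NX1]#[CX2] describes a nitrogen triple-bonded to a two-connected carbon (a nitrile).
(A) contains a nitrile (-C#N), which satisfies every atom and bond constraint.
(B) has a primary amide (-C(=O)NH2) but the nitrogen is NX3, not NX1.
(C) has a primary amide (-C(=O)NH2) but the nitrogen is NX3, not NX1.
(D) has a primary amide (-C(=O)NH2) but the nitrogen is NX3, not NX1.
So the answer is (A).

A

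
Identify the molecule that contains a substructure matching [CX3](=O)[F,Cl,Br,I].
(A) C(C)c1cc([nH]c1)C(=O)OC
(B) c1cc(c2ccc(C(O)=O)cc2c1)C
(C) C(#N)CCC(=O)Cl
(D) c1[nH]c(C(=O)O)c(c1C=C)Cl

C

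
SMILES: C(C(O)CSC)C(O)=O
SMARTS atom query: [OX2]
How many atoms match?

2

Check the 9 heavy atoms by environment: 4× C (X4) → no; 1× C (X3) → no; 1× O (X1) → no; 2× O (X2) → match; 1× S (X2) → no.
That gives 2 matching atoms.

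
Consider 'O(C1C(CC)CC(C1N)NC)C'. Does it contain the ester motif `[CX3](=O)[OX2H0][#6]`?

No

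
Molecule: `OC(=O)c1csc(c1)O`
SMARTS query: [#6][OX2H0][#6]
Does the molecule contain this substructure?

No

The pattern [#6][OX2H0][#6] describes an aliphatic oxygen bridging two carbons with no H on the oxygen — an ether.
The closest candidate here is a hydroxyl group (-OH), but the oxygen has H1, not H0 bridging two carbons. No other fragment satisfies the full query, so there is no match.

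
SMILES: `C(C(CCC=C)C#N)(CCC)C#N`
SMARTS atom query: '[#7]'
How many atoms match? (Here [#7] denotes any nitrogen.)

2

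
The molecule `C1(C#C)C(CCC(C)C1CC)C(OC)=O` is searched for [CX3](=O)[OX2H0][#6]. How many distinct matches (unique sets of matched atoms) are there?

1

[CX3](=O)[OX2H0][#6] is the SMARTS for an ester: a carbonyl carbon bonded to an oxygen that is itself bonded to carbon (no H on that O).
Exactly one fragment in the molecule meets all constraints, giving 1 match.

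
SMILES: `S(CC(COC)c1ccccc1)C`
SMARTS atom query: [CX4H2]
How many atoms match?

The query [CX4H2] means: sp3 carbon (X4) with exactly two hydrogens.
Check the 13 heavy atoms by environment: 2× C (H2, X4) → match; 1× C (H1, X4) → no; 1× S (H0, X2) → no; 2× C (H3, X4) → no; 1× c (aromatic, H0, X3) → no; 5× c (aromatic, H1, X3) → no; 1× O (H0, X2) → no.
That gives 2 matching atoms.

2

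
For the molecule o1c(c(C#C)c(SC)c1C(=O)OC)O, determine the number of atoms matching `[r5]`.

Check the 14 heavy atoms by environment: 1× o (aromatic, in 5-ring) → match; 4× c (aromatic, in 5-ring) → match; 3× O (acyclic) → no; 1× S (acyclic) → no; 5× C (acyclic) → no.
Summing the matching environments: 1 + 4 = 5 matching atoms.

5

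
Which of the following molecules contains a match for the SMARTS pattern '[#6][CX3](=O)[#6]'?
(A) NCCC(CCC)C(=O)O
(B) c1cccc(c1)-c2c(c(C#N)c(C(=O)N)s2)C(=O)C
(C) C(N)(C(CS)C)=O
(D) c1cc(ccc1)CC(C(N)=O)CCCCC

B

[#6][CX3](=O)[#6] describes a carbonyl carbon (no H) flanked by two carbons (a ketone).
(A) has a carboxylic acid group (-C(=O)OH) but one neighbour of the carbonyl carbon is O, not C.
(B) contains an acetyl/ketone group (-C(=O)CH3), which satisfies every atom and bond constraint.
(C) has a primary amide (-C(=O)NH2) but one neighbour of the carbonyl carbon is N, not C.
(D) has a primary amide (-C(=O)NH2) but one neighbour of the carbonyl carbon is N, not C.
So the answer is (B).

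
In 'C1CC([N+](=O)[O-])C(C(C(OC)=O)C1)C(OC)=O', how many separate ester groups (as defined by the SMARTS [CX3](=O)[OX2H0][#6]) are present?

[CX3](=O)[OX2H0][#6] is the SMARTS for an ester: a carbonyl carbon bonded to an oxygen that is itself bonded to carbon (no H on that O).
The molecule carries 2 separate instances of a methyl-ester group (-C(=O)OCH3) meeting every constraint; each maps to a distinct set of atoms, giving 2 matches.

2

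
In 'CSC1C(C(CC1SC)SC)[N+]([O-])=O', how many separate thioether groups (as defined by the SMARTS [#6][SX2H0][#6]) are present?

[#6][SX2H0][#6] is the SMARTS for a thioether: an aliphatic sulfur bridging two carbons with no H on the sulfur.
The molecule carries 3 separate instances of a methylthio ether (-SCH3) meeting every constraint; each maps to a distinct set of atoms, giving 3 matches.

3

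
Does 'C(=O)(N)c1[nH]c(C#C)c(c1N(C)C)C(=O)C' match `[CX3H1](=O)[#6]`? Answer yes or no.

The pattern [CX3H1](=O)[#6] describes an sp2 carbon with one H, double-bonded to O and single-bonded to carbon — an aldehyde.
The closest candidate here is an acetyl/ketone group (-C(=O)CH3), but the carbonyl carbon has H0 (two carbon neighbours), not H1. No other fragment satisfies the full query, so there is no match.

No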